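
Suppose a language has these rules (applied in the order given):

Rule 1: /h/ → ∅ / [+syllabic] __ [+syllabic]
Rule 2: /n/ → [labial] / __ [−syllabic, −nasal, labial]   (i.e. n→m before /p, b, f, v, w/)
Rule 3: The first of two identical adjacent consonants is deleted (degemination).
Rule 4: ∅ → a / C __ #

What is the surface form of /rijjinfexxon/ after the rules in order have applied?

Rule 1 (intervocalic h-deletion): no segment meets the environment; /rijjinfexxon/ is unchanged.
Rule 2 (nasal place assimilation): /n/ precedes the labial consonant /f/, so it assimilates in place to [m]. /rijjinfexxon/ → rijjimfexxon.
Rule 3 (degemination): /jj/ is a geminate; the first /j/ deletes. /xx/ is a geminate; the first /x/ deletes. /rijjimfexxon/ → rijimfexon.
Rule 4 (final a-epenthesis): the form ends in the consonant /n/, so [a] is inserted word-finally. /rijimfexon/ → rijimfexona.

rijimfexona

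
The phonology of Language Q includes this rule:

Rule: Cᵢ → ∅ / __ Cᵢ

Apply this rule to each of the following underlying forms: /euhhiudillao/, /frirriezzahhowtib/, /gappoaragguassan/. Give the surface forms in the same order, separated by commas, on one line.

/euhhiudillao/: /hh/ is a geminate; the first /h/ deletes. /ll/ is a geminate; the first /l/ deletes. → [euhiudilao].
/frirriezzahhowtib/: /rr/ is a geminate; the first /r/ deletes. /zz/ is a geminate; the first /z/ deletes. /hh/ is a geminate; the first /h/ deletes. → [fririezahowtib].
/gappoaragguassan/: /pp/ is a geminate; the first /p/ deletes. /gg/ is a geminate; the first /g/ deletes. /ss/ is a geminate; the first /s/ deletes. → [gapoaraguasan].

euhiudilao, fririezahowtib, gapoaraguasan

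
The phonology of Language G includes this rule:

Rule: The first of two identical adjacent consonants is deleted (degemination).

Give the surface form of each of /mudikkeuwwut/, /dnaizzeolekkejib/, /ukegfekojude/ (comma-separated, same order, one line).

mudikeuwut, dnaizeolekejib, ukegfekojude

/mudikkeuwwut/: /kk/ is a geminate; the first /k/ deletes. /ww/ is a geminate; the first /w/ deletes. → [mudikeuwut].
/dnaizzeolekkejib/: /zz/ is a geminate; the first /z/ deletes. /kk/ is a geminate; the first /k/ deletes. → [dnaizeolekejib].
/ukegfekojude/: the rule's environment is not met; surfaces unchanged as [ukegfekojude].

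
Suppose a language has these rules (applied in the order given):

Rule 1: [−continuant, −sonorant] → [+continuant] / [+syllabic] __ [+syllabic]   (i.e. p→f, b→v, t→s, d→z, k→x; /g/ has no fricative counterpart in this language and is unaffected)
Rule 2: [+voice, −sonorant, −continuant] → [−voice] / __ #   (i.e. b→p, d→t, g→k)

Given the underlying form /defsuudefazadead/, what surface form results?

Rule 1 (intervocalic spirantization): /d/ is a stop between vowels /u/ and /e/, so it spirantizes to the fricative [z]. /d/ is a stop between vowels /a/ and /e/, so it spirantizes to the fricative [z]. /defsuudefazadead/ → defsuuzefazazead.
Rule 2 (final devoicing): /d/ is a voiced stop in word-final position, so it devoices to [t]. /defsuuzefazazead/ → defsuuzefazazeat.

defsuuzefazazeat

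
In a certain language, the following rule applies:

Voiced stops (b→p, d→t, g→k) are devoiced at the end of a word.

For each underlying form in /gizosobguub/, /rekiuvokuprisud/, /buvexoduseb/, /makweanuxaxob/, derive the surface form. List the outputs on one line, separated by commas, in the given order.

gizosobguup, rekiuvokuprisut, buvexodusep, makweanuxaxop

/gizosobguub/: /b/ is a voiced stop in word-final position, so it devoices to [p]. → [gizosobguup].
/rekiuvokuprisud/: /d/ is a voiced stop in word-final position, so it devoices to [t]. → [rekiuvokuprisut].
/buvexoduseb/: /b/ is a voiced stop in word-final position, so it devoices to [p]. → [buvexodusep].
/makweanuxaxob/: /b/ is a voiced stop in word-final position, so it devoices to [p]. → [makweanuxaxop].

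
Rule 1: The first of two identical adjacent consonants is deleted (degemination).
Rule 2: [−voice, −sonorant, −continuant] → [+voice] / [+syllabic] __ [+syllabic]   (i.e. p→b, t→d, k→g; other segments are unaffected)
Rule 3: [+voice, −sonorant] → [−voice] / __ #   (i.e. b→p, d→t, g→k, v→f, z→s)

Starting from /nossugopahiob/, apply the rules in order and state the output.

nosugobahiop

Rule 1 (degemination): /ss/ is a geminate; the first /s/ deletes. /nossugopahiob/ → nosugopahiob.
Rule 2 (intervocalic voicing): /p/ is a voiceless stop between vowels /o/ and /a/, so it voices to [b]. /nosugopahiob/ → nosugobahiob.
Rule 3 (final devoicing): /b/ is a voiced obstruent in word-final position, so it devoices to [p]. /nosugobahiob/ → nosugobahiop.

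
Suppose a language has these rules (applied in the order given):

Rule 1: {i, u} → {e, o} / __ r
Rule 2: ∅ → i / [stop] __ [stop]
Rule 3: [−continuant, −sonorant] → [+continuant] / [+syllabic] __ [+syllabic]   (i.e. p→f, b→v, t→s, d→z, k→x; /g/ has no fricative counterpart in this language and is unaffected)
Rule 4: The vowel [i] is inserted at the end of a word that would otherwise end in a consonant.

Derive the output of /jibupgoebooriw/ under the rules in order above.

Rule 1 (pre-rhotic lowering): no segment meets the environment; /jibupgoebooriw/ is unchanged.
Rule 2 (stop-cluster i-epenthesis): /p/ and /g/ form a stop–stop cluster, so [i] is inserted between them. /jibupgoebooriw/ → jibupigoebooriw.
Rule 3 (intervocalic spirantization): /b/ is a stop between vowels /i/ and /u/, so it spirantizes to the fricative [v]. /p/ is a stop between vowels /u/ and /i/, so it spirantizes to the fricative [f]. /b/ is a stop between vowels /e/ and /o/, so it spirantizes to the fricative [v]. /jibupigoebooriw/ → jivufigoevooriw.
Rule 4 (final i-epenthesis): the form ends in the consonant /w/, so [i] is inserted word-finally. /jivufigoevooriw/ → jivufigoevooriwi.

jivufigoevooriwi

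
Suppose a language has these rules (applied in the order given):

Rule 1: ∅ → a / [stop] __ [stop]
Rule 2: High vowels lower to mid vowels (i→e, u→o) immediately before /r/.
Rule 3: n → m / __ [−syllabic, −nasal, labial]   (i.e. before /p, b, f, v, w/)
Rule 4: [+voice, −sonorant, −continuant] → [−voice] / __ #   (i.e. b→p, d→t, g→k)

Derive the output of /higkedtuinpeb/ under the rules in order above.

higakedatuimpep

Rule 1 (stop-cluster a-epenthesis): /g/ and /k/ form a stop–stop cluster, so [a] is inserted between them. /d/ and /t/ form a stop–stop cluster, so [a] is inserted between them. /higkedtuinpeb/ → higakedatuinpeb.
Rule 2 (pre-rhotic lowering): no segment meets the environment; /higakedatuinpeb/ is unchanged.
Rule 3 (nasal place assimilation): /n/ precedes the labial consonant /p/, so it assimilates in place to [m]. /higakedatuinpeb/ → higakedatuimpeb.
Rule 4 (final devoicing): /b/ is a voiced stop in word-final position, so it devoices to [p]. /higakedatuimpeb/ → higakedatuimpep.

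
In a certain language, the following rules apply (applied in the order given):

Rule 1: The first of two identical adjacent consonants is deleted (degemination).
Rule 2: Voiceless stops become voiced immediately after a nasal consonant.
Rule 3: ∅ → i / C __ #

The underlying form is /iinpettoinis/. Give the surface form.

iinbetoinisi

Rule 1 (degemination): /tt/ is a geminate; the first /t/ deletes. /iinpettoinis/ → iinpetoinis.
Rule 2 (post-nasal voicing): /p/ is a voiceless stop immediately after the nasal /n/, so it voices to [b]. /iinpetoinis/ → iinbetoinis.
Rule 3 (final i-epenthesis): the form ends in the consonant /s/, so [i] is inserted word-finally. /iinbetoinis/ → iinbetoinisi.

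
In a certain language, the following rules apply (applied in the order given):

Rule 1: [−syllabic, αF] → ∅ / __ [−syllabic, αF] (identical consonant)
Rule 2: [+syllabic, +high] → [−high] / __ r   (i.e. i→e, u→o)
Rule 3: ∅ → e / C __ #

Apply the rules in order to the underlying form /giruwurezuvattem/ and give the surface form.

geruworezuvateme

Rule 1 (degemination): /tt/ is a geminate; the first /t/ deletes. /giruwurezuvattem/ → giruwurezuvatem.
Rule 2 (pre-rhotic lowering): /i/ is a high vowel immediately before /r/, so it lowers to [e]. /u/ is a high vowel immediately before /r/, so it lowers to [o]. /giruwurezuvatem/ → geruworezuvatem.
Rule 3 (final e-epenthesis): the form ends in the consonant /m/, so [e] is inserted word-finally. /geruworezuvatem/ → geruworezuvateme.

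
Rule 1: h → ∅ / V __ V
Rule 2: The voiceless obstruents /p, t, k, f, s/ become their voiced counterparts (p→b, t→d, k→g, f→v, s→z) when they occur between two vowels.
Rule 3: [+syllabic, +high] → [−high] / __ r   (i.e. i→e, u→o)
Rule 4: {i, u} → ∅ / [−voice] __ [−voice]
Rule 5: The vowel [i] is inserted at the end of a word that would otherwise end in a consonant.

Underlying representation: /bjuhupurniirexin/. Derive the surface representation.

bjuubornierexini

Rule 1 (intervocalic h-deletion): /h/ occurs between vowels /u/ and /u/, so it deletes. /bjuhupurniirexin/ → bjuupurniirexin.
Rule 2 (intervocalic voicing): /p/ is a voiceless obstruent between vowels /u/ and /u/, so it voices to [b]. /bjuupurniirexin/ → bjuuburniirexin.
Rule 3 (pre-rhotic lowering): /u/ is a high vowel immediately before /r/, so it lowers to [o]. /i/ is a high vowel immediately before /r/, so it lowers to [e]. /bjuuburniirexin/ → bjuubornierexin.
Rule 4 (high vowel syncope): no segment meets the environment; /bjuubornierexin/ is unchanged.
Rule 5 (final i-epenthesis): the form ends in the consonant /n/, so [i] is inserted word-finally. /bjuubornierexin/ → bjuubornierexini.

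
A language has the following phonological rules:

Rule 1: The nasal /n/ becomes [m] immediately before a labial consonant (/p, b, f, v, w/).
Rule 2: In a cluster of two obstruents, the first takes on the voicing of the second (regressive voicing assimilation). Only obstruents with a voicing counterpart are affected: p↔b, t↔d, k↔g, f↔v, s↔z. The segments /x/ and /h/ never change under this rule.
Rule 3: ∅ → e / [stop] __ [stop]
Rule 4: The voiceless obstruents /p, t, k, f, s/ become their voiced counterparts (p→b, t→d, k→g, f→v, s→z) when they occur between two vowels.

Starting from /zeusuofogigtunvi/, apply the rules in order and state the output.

Rule 1 (nasal place assimilation): /n/ precedes the labial consonant /v/, so it assimilates in place to [m]. /zeusuofogigtunvi/ → zeusuofogigtumvi.
Rule 2 (regressive voicing assimilation): /g/ precedes the voiceless obstruent /t/, so it devoices to [k] by assimilation. /zeusuofogigtumvi/ → zeusuofogiktumvi.
Rule 3 (stop-cluster e-epenthesis): /k/ and /t/ form a stop–stop cluster, so [e] is inserted between them. /zeusuofogiktumvi/ → zeusuofogiketumvi.
Rule 4 (intervocalic voicing): /s/ is a voiceless obstruent between vowels /u/ and /u/, so it voices to [z]. /f/ is a voiceless obstruent between vowels /o/ and /o/, so it voices to [v]. /k/ is a voiceless obstruent between vowels /i/ and /e/, so it voices to [g]. /t/ is a voiceless obstruent between vowels /e/ and /u/, so it voices to [d]. /zeusuofogiketumvi/ → zeuzuovogigedumvi.

zeuzuovogigedumvi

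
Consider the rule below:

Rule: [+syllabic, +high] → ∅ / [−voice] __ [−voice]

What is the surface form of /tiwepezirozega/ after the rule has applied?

No segment of /tiwepezirozega/ meets the structural description of the rule, so the form surfaces unchanged.

tiwepezirozega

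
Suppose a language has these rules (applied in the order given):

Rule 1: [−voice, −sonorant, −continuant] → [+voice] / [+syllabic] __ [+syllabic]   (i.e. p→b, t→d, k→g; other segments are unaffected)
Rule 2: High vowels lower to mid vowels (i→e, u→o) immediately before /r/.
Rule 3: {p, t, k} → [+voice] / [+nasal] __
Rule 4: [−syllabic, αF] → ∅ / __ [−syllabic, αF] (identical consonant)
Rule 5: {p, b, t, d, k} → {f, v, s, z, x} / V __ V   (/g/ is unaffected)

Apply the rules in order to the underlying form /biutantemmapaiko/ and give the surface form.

biuzandemavaigo

Rule 1 (intervocalic voicing): /t/ is a voiceless stop between vowels /u/ and /a/, so it voices to [d]. /p/ is a voiceless stop between vowels /a/ and /a/, so it voices to [b]. /k/ is a voiceless stop between vowels /i/ and /o/, so it voices to [g]. /biutantemmapaiko/ → biudantemmabaigo.
Rule 2 (pre-rhotic lowering): no segment meets the environment; /biudantemmabaigo/ is unchanged.
Rule 3 (post-nasal voicing): /t/ is a voiceless stop immediately after the nasal /n/, so it voices to [d]. /biudantemmabaigo/ → biudandemmabaigo.
Rule 4 (degemination): /mm/ is a geminate; the first /m/ deletes. /biudandemmabaigo/ → biudandemabaigo.
Rule 5 (intervocalic spirantization): /d/ is a stop between vowels /u/ and /a/, so it spirantizes to the fricative [z]. /b/ is a stop between vowels /a/ and /a/, so it spirantizes to the fricative [v]. /biudandemabaigo/ → biuzandemavaigo.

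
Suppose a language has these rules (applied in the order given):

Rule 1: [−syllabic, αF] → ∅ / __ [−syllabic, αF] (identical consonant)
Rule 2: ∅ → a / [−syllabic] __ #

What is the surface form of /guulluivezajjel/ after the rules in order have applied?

Rule 1 (degemination): /ll/ is a geminate; the first /l/ deletes. /jj/ is a geminate; the first /j/ deletes. /guulluivezajjel/ → guuluivezajel.
Rule 2 (final a-epenthesis): the form ends in the consonant /l/, so [a] is inserted word-finally. /guuluivezajel/ → guuluivezajela.

guuluivezajela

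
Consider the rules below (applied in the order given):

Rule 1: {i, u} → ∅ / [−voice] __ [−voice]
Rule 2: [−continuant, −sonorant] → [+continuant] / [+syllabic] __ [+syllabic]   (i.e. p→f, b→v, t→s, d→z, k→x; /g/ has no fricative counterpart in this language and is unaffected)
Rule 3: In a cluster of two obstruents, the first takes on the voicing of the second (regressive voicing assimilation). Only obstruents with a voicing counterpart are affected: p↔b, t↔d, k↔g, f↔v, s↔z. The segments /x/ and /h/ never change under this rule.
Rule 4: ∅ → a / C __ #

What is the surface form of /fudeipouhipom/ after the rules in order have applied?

fuzeifouhpoma

Rule 1 (high vowel syncope): /i/ is a high vowel flanked by voiceless consonants /h/ and /p/, so it deletes. /fudeipouhipom/ → fudeipouhpom.
Rule 2 (intervocalic spirantization): /d/ is a stop between vowels /u/ and /e/, so it spirantizes to the fricative [z]. /p/ is a stop between vowels /i/ and /o/, so it spirantizes to the fricative [f]. /fudeipouhpom/ → fuzeifouhpom.
Rule 3 (regressive voicing assimilation): no segment meets the environment; /fuzeifouhpom/ is unchanged.
Rule 4 (final a-epenthesis): the form ends in the consonant /m/, so [a] is inserted word-finally. /fuzeifouhpom/ → fuzeifouhpoma.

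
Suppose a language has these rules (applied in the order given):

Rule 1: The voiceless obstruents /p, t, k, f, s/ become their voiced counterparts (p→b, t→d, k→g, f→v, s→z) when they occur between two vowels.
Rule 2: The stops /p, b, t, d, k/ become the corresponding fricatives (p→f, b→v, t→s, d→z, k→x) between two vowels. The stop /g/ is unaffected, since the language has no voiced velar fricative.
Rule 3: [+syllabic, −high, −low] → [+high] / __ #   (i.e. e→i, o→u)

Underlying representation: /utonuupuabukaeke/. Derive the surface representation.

uzonuuvuavugaegi

Rule 1 (intervocalic voicing): /t/ is a voiceless obstruent between vowels /u/ and /o/, so it voices to [d]. /p/ is a voiceless obstruent between vowels /u/ and /u/, so it voices to [b]. /k/ is a voiceless obstruent between vowels /u/ and /a/, so it voices to [g]. /k/ is a voiceless obstruent between vowels /e/ and /e/, so it voices to [g]. /utonuupuabukaeke/ → udonuubuabugaege.
Rule 2 (intervocalic spirantization): /d/ is a stop between vowels /u/ and /o/, so it spirantizes to the fricative [z]. /b/ is a stop between vowels /u/ and /u/, so it spirantizes to the fricative [v]. /b/ is a stop between vowels /a/ and /u/, so it spirantizes to the fricative [v]. /udonuubuabugaege/ → uzonuuvuavugaege.
Rule 3 (final vowel raising): /e/ is a mid vowel in word-final position, so it raises to [i]. /uzonuuvuavugaege/ → uzonuuvuavugaegi.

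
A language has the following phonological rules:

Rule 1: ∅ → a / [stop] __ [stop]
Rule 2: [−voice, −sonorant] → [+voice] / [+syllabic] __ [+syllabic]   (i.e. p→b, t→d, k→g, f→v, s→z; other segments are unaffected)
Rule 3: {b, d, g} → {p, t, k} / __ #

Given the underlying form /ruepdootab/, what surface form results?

Rule 1 (stop-cluster a-epenthesis): /p/ and /d/ form a stop–stop cluster, so [a] is inserted between them. /ruepdootab/ → ruepadootab.
Rule 2 (intervocalic voicing): /p/ is a voiceless obstruent between vowels /e/ and /a/, so it voices to [b]. /t/ is a voiceless obstruent between vowels /o/ and /a/, so it voices to [d]. /ruepadootab/ → ruebadoodab.
Rule 3 (final devoicing): /b/ is a voiced stop in word-final position, so it devoices to [p]. /ruebadoodab/ → ruebadoodap.

ruebadoodap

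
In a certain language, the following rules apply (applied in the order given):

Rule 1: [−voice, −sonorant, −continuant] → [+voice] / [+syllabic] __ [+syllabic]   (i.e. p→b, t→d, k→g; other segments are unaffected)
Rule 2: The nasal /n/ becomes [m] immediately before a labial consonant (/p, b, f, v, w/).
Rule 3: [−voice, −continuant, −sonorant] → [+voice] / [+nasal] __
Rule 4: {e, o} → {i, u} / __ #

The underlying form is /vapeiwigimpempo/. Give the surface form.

vabeiwigimbembu

Rule 1 (intervocalic voicing): /p/ is a voiceless stop between vowels /a/ and /e/, so it voices to [b]. /vapeiwigimpempo/ → vabeiwigimpempo.
Rule 2 (nasal place assimilation): no segment meets the environment; /vabeiwigimpempo/ is unchanged.
Rule 3 (post-nasal voicing): /p/ is a voiceless stop immediately after the nasal /m/, so it voices to [b]. /p/ is a voiceless stop immediately after the nasal /m/, so it voices to [b]. /vabeiwigimpempo/ → vabeiwigimbembo.
Rule 4 (final vowel raising): /o/ is a mid vowel in word-final position, so it raises to [u]. /vabeiwigimbembo/ → vabeiwigimbembu.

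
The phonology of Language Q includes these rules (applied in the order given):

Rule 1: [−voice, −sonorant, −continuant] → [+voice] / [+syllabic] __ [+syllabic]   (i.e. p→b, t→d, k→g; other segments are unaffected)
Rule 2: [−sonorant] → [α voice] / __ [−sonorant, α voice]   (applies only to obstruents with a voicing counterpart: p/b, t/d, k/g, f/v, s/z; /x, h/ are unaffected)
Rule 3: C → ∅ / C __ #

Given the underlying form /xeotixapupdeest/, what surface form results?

xeodixabubdees

Rule 1 (intervocalic voicing): /t/ is a voiceless stop between vowels /o/ and /i/, so it voices to [d]. /p/ is a voiceless stop between vowels /a/ and /u/, so it voices to [b]. /xeotixapupdeest/ → xeodixabupdeest.
Rule 2 (regressive voicing assimilation): /p/ precedes the voiced obstruent /d/, so it voices to [b] by assimilation. /xeodixabupdeest/ → xeodixabubdeest.
Rule 3 (final cluster simplification): /t/ is the second consonant of a word-final cluster /st/, so it deletes. /xeodixabubdeest/ → xeodixabubdees.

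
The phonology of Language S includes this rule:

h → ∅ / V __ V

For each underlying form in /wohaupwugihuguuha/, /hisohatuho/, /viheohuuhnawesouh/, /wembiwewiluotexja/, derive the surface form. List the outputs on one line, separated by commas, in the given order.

/wohaupwugihuguuha/: /h/ occurs between vowels /o/ and /a/, so it deletes. /h/ occurs between vowels /i/ and /u/, so it deletes. /h/ occurs between vowels /u/ and /a/, so it deletes. → [woaupwugiuguua].
/hisohatuho/: /h/ occurs between vowels /o/ and /a/, so it deletes. /h/ occurs between vowels /u/ and /o/, so it deletes. → [hisoatuo].
/viheohuuhnawesouh/: /h/ occurs between vowels /i/ and /e/, so it deletes. /h/ occurs between vowels /o/ and /u/, so it deletes. → [vieouuhnawesouh].
/wembiwewiluotexja/: the rule's environment is not met; surfaces unchanged as [wembiwewiluotexja].

woaupwugiuguua, hisoatuo, vieouuhnawesouh, wembiwewiluotexja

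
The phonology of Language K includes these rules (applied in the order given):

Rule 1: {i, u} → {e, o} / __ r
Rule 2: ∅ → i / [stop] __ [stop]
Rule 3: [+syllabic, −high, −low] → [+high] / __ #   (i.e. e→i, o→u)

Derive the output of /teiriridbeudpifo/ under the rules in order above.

teereridibeudipifu

Rule 1 (pre-rhotic lowering): /i/ is a high vowel immediately before /r/, so it lowers to [e]. /i/ is a high vowel immediately before /r/, so it lowers to [e]. /teiriridbeudpifo/ → teereridbeudpifo.
Rule 2 (stop-cluster i-epenthesis): /d/ and /b/ form a stop–stop cluster, so [i] is inserted between them. /d/ and /p/ form a stop–stop cluster, so [i] is inserted between them. /teereridbeudpifo/ → teereridibeudipifo.
Rule 3 (final vowel raising): /o/ is a mid vowel in word-final position, so it raises to [u]. /teereridibeudipifo/ → teereridibeudipifu.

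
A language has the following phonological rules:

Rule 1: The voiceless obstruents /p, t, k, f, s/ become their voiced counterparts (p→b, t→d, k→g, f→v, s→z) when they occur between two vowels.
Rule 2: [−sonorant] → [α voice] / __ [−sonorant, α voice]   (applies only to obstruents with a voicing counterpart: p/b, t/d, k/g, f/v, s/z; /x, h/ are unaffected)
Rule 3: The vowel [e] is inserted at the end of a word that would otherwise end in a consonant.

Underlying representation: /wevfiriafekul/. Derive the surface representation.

weffiriavegule

Rule 1 (intervocalic voicing): /f/ is a voiceless obstruent between vowels /a/ and /e/, so it voices to [v]. /k/ is a voiceless obstruent between vowels /e/ and /u/, so it voices to [g]. /wevfiriafekul/ → wevfiriavegul.
Rule 2 (regressive voicing assimilation): /v/ precedes the voiceless obstruent /f/, so it devoices to [f] by assimilation. /wevfiriavegul/ → weffiriavegul.
Rule 3 (final e-epenthesis): the form ends in the consonant /l/, so [e] is inserted word-finally. /weffiriavegul/ → weffiriavegule.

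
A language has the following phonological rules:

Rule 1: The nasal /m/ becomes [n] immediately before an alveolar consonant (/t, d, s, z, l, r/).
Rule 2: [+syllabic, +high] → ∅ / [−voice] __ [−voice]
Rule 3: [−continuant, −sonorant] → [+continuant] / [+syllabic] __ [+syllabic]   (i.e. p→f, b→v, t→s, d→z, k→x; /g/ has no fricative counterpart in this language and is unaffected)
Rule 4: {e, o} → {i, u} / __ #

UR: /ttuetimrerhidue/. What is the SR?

Rule 1 (nasal place assimilation): /m/ precedes the alveolar consonant /r/, so it assimilates in place to [n]. /ttuetimrerhidue/ → ttuetinrerhidue.
Rule 2 (high vowel syncope): no segment meets the environment; /ttuetinrerhidue/ is unchanged.
Rule 3 (intervocalic spirantization): /t/ is a stop between vowels /e/ and /i/, so it spirantizes to the fricative [s]. /d/ is a stop between vowels /i/ and /u/, so it spirantizes to the fricative [z]. /ttuetinrerhidue/ → ttuesinrerhizue.
Rule 4 (final vowel raising): /e/ is a mid vowel in word-final position, so it raises to [i]. /ttuesinrerhizue/ → ttuesinrerhizui.

ttuesinrerhizui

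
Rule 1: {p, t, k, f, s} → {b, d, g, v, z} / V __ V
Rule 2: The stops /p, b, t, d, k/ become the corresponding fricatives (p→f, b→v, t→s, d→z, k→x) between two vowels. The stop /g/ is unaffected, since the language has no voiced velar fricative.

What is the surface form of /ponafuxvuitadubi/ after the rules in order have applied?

Rule 1 (intervocalic voicing): /f/ is a voiceless obstruent between vowels /a/ and /u/, so it voices to [v]. /t/ is a voiceless obstruent between vowels /i/ and /a/, so it voices to [d]. /ponafuxvuitadubi/ → ponavuxvuidadubi.
Rule 2 (intervocalic spirantization): /d/ is a stop between vowels /i/ and /a/, so it spirantizes to the fricative [z]. /d/ is a stop between vowels /a/ and /u/, so it spirantizes to the fricative [z]. /b/ is a stop between vowels /u/ and /i/, so it spirantizes to the fricative [v]. /ponavuxvuidadubi/ → ponavuxvuizazuvi.

ponavuxvuizazuvi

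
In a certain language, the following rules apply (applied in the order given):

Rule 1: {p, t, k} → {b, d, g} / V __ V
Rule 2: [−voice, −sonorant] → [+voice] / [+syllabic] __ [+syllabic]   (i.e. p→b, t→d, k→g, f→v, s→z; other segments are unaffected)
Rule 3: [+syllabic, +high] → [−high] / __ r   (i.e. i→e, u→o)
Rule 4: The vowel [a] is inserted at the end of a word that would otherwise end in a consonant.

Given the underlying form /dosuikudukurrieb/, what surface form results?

Rule 1 (intervocalic voicing): /k/ is a voiceless stop between vowels /i/ and /u/, so it voices to [g]. /k/ is a voiceless stop between vowels /u/ and /u/, so it voices to [g]. /dosuikudukurrieb/ → dosuigudugurrieb.
Rule 2 (intervocalic voicing): /s/ is a voiceless obstruent between vowels /o/ and /u/, so it voices to [z]. /dosuigudugurrieb/ → dozuigudugurrieb.
Rule 3 (pre-rhotic lowering): /u/ is a high vowel immediately before /r/, so it lowers to [o]. /dozuigudugurrieb/ → dozuigudugorrieb.
Rule 4 (final a-epenthesis): the form ends in the consonant /b/, so [a] is inserted word-finally. /dozuigudugorrieb/ → dozuigudugorrieba.

dozuigudugorrieba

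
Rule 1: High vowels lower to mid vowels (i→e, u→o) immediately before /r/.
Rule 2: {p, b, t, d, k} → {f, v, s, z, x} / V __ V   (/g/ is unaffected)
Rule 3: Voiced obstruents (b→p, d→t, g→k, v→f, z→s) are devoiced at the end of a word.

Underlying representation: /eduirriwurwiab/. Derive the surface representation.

Rule 1 (pre-rhotic lowering): /i/ is a high vowel immediately before /r/, so it lowers to [e]. /u/ is a high vowel immediately before /r/, so it lowers to [o]. /eduirriwurwiab/ → eduerriworwiab.
Rule 2 (intervocalic spirantization): /d/ is a stop between vowels /e/ and /u/, so it spirantizes to the fricative [z]. /eduerriworwiab/ → ezuerriworwiab.
Rule 3 (final devoicing): /b/ is a voiced obstruent in word-final position, so it devoices to [p]. /ezuerriworwiab/ → ezuerriworwiap.

ezuerriworwiap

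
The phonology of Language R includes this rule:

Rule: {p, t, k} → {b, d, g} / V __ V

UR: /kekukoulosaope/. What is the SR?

Scanning /kekukoulosaope/: /k/ at position 1 is not in the conditioning environment; /k/ is a voiceless stop between vowels /e/ and /u/, so it voices to [g]; /k/ is a voiceless stop between vowels /u/ and /o/, so it voices to [g]; /p/ is a voiceless stop between vowels /o/ and /e/, so it voices to [b].
Result: [kegugoulosaobe].

kegugoulosaobe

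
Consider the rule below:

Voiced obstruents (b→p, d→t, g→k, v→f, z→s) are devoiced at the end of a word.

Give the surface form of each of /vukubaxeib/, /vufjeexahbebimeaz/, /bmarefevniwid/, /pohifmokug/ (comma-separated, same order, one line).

vukubaxeip, vufjeexahbebimeas, bmarefevniwit, pohifmokuk

/vukubaxeib/: /b/ is a voiced obstruent in word-final position, so it devoices to [p]. → [vukubaxeip].
/vufjeexahbebimeaz/: /z/ is a voiced obstruent in word-final position, so it devoices to [s]. → [vufjeexahbebimeas].
/bmarefevniwid/: /d/ is a voiced obstruent in word-final position, so it devoices to [t]. → [bmarefevniwit].
/pohifmokug/: /g/ is a voiced obstruent in word-final position, so it devoices to [k]. → [pohifmokuk].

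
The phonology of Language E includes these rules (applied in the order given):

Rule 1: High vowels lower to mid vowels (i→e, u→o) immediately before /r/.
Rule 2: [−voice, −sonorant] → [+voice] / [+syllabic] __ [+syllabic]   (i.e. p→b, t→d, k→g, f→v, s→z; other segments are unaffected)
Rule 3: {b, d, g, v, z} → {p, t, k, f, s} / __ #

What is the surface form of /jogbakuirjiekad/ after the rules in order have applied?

Rule 1 (pre-rhotic lowering): /i/ is a high vowel immediately before /r/, so it lowers to [e]. /jogbakuirjiekad/ → jogbakuerjiekad.
Rule 2 (intervocalic voicing): /k/ is a voiceless obstruent between vowels /a/ and /u/, so it voices to [g]. /k/ is a voiceless obstruent between vowels /e/ and /a/, so it voices to [g]. /jogbakuerjiekad/ → jogbaguerjiegad.
Rule 3 (final devoicing): /d/ is a voiced obstruent in word-final position, so it devoices to [t]. /jogbaguerjiegad/ → jogbaguerjiegat.

jogbaguerjiegat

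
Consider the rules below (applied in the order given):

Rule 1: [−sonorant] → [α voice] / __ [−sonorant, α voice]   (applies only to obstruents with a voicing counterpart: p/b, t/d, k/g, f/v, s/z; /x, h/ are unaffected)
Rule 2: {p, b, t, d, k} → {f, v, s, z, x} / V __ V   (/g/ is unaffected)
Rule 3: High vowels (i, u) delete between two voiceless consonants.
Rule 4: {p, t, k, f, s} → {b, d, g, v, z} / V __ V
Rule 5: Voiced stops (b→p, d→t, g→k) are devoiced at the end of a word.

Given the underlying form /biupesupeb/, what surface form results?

biuvesfep

Rule 1 (regressive voicing assimilation): no segment meets the environment; /biupesupeb/ is unchanged.
Rule 2 (intervocalic spirantization): /p/ is a stop between vowels /u/ and /e/, so it spirantizes to the fricative [f]. /p/ is a stop between vowels /u/ and /e/, so it spirantizes to the fricative [f]. /biupesupeb/ → biufesufeb.
Rule 3 (high vowel syncope): /u/ is a high vowel flanked by voiceless consonants /s/ and /f/, so it deletes. /biufesufeb/ → biufesfeb.
Rule 4 (intervocalic voicing): /f/ is a voiceless obstruent between vowels /u/ and /e/, so it voices to [v]. /biufesfeb/ → biuvesfeb.
Rule 5 (final devoicing): /b/ is a voiced stop in word-final position, so it devoices to [p]. /biuvesfeb/ → biuvesfep.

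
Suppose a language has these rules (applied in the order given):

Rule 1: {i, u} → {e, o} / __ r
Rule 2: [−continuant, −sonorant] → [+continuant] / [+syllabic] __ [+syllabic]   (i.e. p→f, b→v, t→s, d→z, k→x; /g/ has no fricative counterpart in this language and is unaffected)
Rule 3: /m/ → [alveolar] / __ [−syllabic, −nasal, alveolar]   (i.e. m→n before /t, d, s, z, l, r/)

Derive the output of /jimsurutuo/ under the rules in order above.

Rule 1 (pre-rhotic lowering): /u/ is a high vowel immediately before /r/, so it lowers to [o]. /jimsurutuo/ → jimsorutuo.
Rule 2 (intervocalic spirantization): /t/ is a stop between vowels /u/ and /u/, so it spirantizes to the fricative [s]. /jimsorutuo/ → jimsorusuo.
Rule 3 (nasal place assimilation): /m/ precedes the alveolar consonant /s/, so it assimilates in place to [n]. /jimsorusuo/ → jinsorusuo.

jinsorusuo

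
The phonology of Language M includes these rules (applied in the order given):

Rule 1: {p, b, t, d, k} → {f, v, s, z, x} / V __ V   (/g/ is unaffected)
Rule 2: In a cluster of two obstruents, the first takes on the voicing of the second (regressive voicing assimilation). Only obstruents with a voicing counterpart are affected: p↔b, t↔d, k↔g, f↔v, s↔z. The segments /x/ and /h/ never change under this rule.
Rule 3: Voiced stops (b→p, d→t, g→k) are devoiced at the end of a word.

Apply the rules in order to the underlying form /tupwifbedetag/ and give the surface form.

Rule 1 (intervocalic spirantization): /d/ is a stop between vowels /e/ and /e/, so it spirantizes to the fricative [z]. /t/ is a stop between vowels /e/ and /a/, so it spirantizes to the fricative [s]. /tupwifbedetag/ → tupwifbezesag.
Rule 2 (regressive voicing assimilation): /f/ precedes the voiced obstruent /b/, so it voices to [v] by assimilation. /tupwifbezesag/ → tupwivbezesag.
Rule 3 (final devoicing): /g/ is a voiced stop in word-final position, so it devoices to [k]. /tupwivbezesag/ → tupwivbezesak.

tupwivbezesak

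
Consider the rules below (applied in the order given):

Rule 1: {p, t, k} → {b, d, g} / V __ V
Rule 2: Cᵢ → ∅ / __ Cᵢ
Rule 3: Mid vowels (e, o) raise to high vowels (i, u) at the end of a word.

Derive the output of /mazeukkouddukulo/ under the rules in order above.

Rule 1 (intervocalic voicing): /k/ is a voiceless stop between vowels /u/ and /u/, so it voices to [g]. /mazeukkouddukulo/ → mazeukkouddugulo.
Rule 2 (degemination): /kk/ is a geminate; the first /k/ deletes. /dd/ is a geminate; the first /d/ deletes. /mazeukkouddugulo/ → mazeukoudugulo.
Rule 3 (final vowel raising): /o/ is a mid vowel in word-final position, so it raises to [u]. /mazeukoudugulo/ → mazeukoudugulu.

mazeukoudugulu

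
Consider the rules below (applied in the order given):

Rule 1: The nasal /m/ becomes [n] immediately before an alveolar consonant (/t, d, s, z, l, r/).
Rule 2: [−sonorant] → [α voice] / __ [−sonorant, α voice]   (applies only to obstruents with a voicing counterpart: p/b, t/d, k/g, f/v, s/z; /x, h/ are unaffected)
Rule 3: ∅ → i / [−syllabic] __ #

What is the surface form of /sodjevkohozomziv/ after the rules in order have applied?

Rule 1 (nasal place assimilation): /m/ precedes the alveolar consonant /z/, so it assimilates in place to [n]. /sodjevkohozomziv/ → sodjevkohozonziv.
Rule 2 (regressive voicing assimilation): /v/ precedes the voiceless obstruent /k/, so it devoices to [f] by assimilation. /sodjevkohozonziv/ → sodjefkohozonziv.
Rule 3 (final i-epenthesis): the form ends in the consonant /v/, so [i] is inserted word-finally. /sodjefkohozonziv/ → sodjefkohozonzivi.

sodjefkohozonzivi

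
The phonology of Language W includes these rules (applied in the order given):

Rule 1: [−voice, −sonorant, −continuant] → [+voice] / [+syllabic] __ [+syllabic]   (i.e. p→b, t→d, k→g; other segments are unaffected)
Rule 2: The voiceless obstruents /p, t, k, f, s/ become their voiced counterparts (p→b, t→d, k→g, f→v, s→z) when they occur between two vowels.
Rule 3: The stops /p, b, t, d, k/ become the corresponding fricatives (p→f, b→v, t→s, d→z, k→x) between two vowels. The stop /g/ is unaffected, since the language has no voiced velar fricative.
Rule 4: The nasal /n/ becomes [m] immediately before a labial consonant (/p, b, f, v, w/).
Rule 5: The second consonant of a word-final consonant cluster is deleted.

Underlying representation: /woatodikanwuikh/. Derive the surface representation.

Rule 1 (intervocalic voicing): /t/ is a voiceless stop between vowels /a/ and /o/, so it voices to [d]. /k/ is a voiceless stop between vowels /i/ and /a/, so it voices to [g]. /woatodikanwuikh/ → woadodiganwuikh.
Rule 2 (intervocalic voicing): no segment meets the environment; /woadodiganwuikh/ is unchanged.
Rule 3 (intervocalic spirantization): /d/ is a stop between vowels /a/ and /o/, so it spirantizes to the fricative [z]. /d/ is a stop between vowels /o/ and /i/, so it spirantizes to the fricative [z]. /woadodiganwuikh/ → woazoziganwuikh.
Rule 4 (nasal place assimilation): /n/ precedes the labial consonant /w/, so it assimilates in place to [m]. /woazoziganwuikh/ → woazozigamwuikh.
Rule 5 (final cluster simplification): /h/ is the second consonant of a word-final cluster /kh/, so it deletes. /woazozigamwuikh/ → woazozigamwuik.

woazozigamwuik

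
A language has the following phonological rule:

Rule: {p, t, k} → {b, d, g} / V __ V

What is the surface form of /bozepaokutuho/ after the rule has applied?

/p/ is a voiceless stop between vowels /e/ and /a/, so it voices to [b].
/k/ is a voiceless stop between vowels /o/ and /u/, so it voices to [g].
/t/ is a voiceless stop between vowels /u/ and /u/, so it voices to [d].
Surface form: [bozebaoguduho].

bozebaoguduho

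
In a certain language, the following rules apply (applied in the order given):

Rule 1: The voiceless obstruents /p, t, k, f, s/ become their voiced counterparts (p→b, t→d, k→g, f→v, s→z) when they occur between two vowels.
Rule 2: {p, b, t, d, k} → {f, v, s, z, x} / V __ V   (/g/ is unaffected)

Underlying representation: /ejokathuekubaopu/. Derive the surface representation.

Rule 1 (intervocalic voicing): /k/ is a voiceless obstruent between vowels /o/ and /a/, so it voices to [g]. /k/ is a voiceless obstruent between vowels /e/ and /u/, so it voices to [g]. /p/ is a voiceless obstruent between vowels /o/ and /u/, so it voices to [b]. /ejokathuekubaopu/ → ejogathuegubaobu.
Rule 2 (intervocalic spirantization): /b/ is a stop between vowels /u/ and /a/, so it spirantizes to the fricative [v]. /b/ is a stop between vowels /o/ and /u/, so it spirantizes to the fricative [v]. /ejogathuegubaobu/ → ejogathueguvaovu.

ejogathueguvaovu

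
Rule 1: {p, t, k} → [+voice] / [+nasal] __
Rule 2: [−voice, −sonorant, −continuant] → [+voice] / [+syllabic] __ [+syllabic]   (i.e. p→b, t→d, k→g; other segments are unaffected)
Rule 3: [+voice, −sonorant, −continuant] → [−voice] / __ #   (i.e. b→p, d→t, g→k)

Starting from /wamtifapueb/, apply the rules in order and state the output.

Rule 1 (post-nasal voicing): /t/ is a voiceless stop immediately after the nasal /m/, so it voices to [d]. /wamtifapueb/ → wamdifapueb.
Rule 2 (intervocalic voicing): /p/ is a voiceless stop between vowels /a/ and /u/, so it voices to [b]. /wamdifapueb/ → wamdifabueb.
Rule 3 (final devoicing): /b/ is a voiced stop in word-final position, so it devoices to [p]. /wamdifabueb/ → wamdifabuep.

wamdifabuep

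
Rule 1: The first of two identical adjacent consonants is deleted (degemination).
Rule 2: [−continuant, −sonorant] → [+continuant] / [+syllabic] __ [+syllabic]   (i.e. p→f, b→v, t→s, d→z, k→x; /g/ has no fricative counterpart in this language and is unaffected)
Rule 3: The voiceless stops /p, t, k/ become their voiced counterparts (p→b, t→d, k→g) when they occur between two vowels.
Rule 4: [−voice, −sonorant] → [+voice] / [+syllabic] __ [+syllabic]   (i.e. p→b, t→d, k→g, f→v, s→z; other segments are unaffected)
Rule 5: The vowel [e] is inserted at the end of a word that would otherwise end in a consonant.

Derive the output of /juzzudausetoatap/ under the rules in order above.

juzuzauzezoazape

Rule 1 (degemination): /zz/ is a geminate; the first /z/ deletes. /juzzudausetoatap/ → juzudausetoatap.
Rule 2 (intervocalic spirantization): /d/ is a stop between vowels /u/ and /a/, so it spirantizes to the fricative [z]. /t/ is a stop between vowels /e/ and /o/, so it spirantizes to the fricative [s]. /t/ is a stop between vowels /a/ and /a/, so it spirantizes to the fricative [s]. /juzudausetoatap/ → juzuzausesoasap.
Rule 3 (intervocalic voicing): no segment meets the environment; /juzuzausesoasap/ is unchanged.
Rule 4 (intervocalic voicing): /s/ is a voiceless obstruent between vowels /u/ and /e/, so it voices to [z]. /s/ is a voiceless obstruent between vowels /e/ and /o/, so it voices to [z]. /s/ is a voiceless obstruent between vowels /a/ and /a/, so it voices to [z]. /juzuzausesoasap/ → juzuzauzezoazap.
Rule 5 (final e-epenthesis): the form ends in the consonant /p/, so [e] is inserted word-finally. /juzuzauzezoazap/ → juzuzauzezoazape.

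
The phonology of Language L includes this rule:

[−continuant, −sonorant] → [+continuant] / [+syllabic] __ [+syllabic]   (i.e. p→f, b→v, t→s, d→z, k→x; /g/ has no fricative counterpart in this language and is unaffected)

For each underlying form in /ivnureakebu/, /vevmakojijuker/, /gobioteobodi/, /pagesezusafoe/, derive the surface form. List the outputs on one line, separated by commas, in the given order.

/ivnureakebu/: /k/ is a stop between vowels /a/ and /e/, so it spirantizes to the fricative [x]. /b/ is a stop between vowels /e/ and /u/, so it spirantizes to the fricative [v]. → [ivnureaxevu].
/vevmakojijuker/: /k/ is a stop between vowels /a/ and /o/, so it spirantizes to the fricative [x]. /k/ is a stop between vowels /u/ and /e/, so it spirantizes to the fricative [x]. → [vevmaxojijuxer].
/gobioteobodi/: /b/ is a stop between vowels /o/ and /i/, so it spirantizes to the fricative [v]. /t/ is a stop between vowels /o/ and /e/, so it spirantizes to the fricative [s]. /b/ is a stop between vowels /o/ and /o/, so it spirantizes to the fricative [v]. /d/ is a stop between vowels /o/ and /i/, so it spirantizes to the fricative [z]. → [govioseovozi].
/pagesezusafoe/: the rule's environment is not met; surfaces unchanged as [pagesezusafoe].

ivnureaxevu, vevmaxojijuxer, govioseovozi, pagesezusafoe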